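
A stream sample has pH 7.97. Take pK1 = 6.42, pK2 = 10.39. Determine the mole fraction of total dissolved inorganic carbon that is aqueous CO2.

α₀ = 1 / (1 + K1/[H⁺] + K1K2/[H⁺]²) = 1 / (1 + 10^+1.55 + 10^-0.87)
   = 1 / (1 + 35.481 + 0.13490) = 1/36.616 = 0.02731

α₀ = 0.0273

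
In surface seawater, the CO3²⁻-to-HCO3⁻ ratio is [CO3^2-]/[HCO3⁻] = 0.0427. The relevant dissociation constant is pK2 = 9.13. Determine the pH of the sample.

From K2 = [H⁺][CO3^2-]/[HCO3⁻]:  pH = pK2 + log₁₀([CO3^2-]/[HCO3⁻])
log₁₀(0.0427) = -1.370
pH = 9.13 + (-1.370) = 7.76

pH = 7.76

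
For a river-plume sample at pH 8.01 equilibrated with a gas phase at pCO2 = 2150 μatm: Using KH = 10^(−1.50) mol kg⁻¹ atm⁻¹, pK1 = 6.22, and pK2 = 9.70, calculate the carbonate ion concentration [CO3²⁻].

[CO2*] = KH · pCO2 = 10^(−1.50) × 2150×10^-6 = 6.799×10^-5 mol/kg
α₀ = 1/(1 + K1/[H⁺] + K1K2/[H⁺]²) = 1/(1 + 10^+1.79 + 10^+0.10) = 0.01564
DIC = [CO2*]/α₀ = 6.799×10^-5 / 0.01564 = 4.346 mmol/kg
[CO3²⁻] = α₂·DIC; α₂ = 0.01970, so [CO3²⁻] = 0.01970 × 4.346 = 0.0856 mmol/kg

[CO3²⁻] = 0.0856 mmol/kg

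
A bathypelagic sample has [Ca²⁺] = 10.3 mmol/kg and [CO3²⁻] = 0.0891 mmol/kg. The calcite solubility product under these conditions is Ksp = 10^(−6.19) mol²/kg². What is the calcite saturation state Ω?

Ω = 1.42

Ksp = 10^(−6.19) = 6.457×10^-7
Ω = [Ca²⁺][CO3²⁻]/Ksp = (10.3×10^-3)(0.0891×10^-3) / 6.457×10^-7 = 1.42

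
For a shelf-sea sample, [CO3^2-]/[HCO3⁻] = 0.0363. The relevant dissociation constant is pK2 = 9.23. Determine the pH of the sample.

pH = 7.79

From K2 = [H⁺][CO3^2-]/[HCO3⁻]:  pH = pK2 + log₁₀([CO3^2-]/[HCO3⁻])
log₁₀(0.0363) = -1.440
pH = 9.23 + (-1.440) = 7.79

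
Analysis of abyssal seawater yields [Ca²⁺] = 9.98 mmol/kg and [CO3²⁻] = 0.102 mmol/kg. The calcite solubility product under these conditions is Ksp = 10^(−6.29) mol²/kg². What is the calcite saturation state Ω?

Ksp = 10^(−6.29) = 5.129×10^-7
Ω = [Ca²⁺][CO3²⁻]/Ksp = (9.98×10^-3)(0.102×10^-3) / 5.129×10^-7 = 1.98

Ω = 1.98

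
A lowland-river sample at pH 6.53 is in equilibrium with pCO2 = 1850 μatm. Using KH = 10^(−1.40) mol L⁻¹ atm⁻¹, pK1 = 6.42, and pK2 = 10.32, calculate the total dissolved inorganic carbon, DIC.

[CO2*] = KH · pCO2 = 10^(−1.40) × 1850×10^-6 = 7.365×10^-5 mol/L
α₀ = 1/(1 + K1/[H⁺] + K1K2/[H⁺]²) = 1/(1 + 10^+0.11 + 10^-3.68) = 0.4370
DIC = [CO2*]/α₀ = 7.365×10^-5 / 0.4370 = 0.169 mmol/L

DIC = 0.169 mmol/L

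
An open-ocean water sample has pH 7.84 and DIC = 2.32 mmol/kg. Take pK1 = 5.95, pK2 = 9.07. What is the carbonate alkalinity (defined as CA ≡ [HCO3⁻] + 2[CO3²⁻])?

CA = 2.42 mmol/kg

CA = [HCO3⁻] + 2[CO3²⁻] = (α₁ + 2α₂)·DIC
At pH 7.84: [H⁺]/K1 = 10^-1.89 = 0.012882, K2/[H⁺] = 10^-1.23 = 0.058884
α₁ = 1/(1 + 0.012882 + 0.058884) = 1/1.0718 = 0.9330; α₂ = α₁·K2/[H⁺] = 0.05494
α₁ + 2α₂ = 1.0429
CA = 1.0429 × 2.32 = 2.42 mmol/kg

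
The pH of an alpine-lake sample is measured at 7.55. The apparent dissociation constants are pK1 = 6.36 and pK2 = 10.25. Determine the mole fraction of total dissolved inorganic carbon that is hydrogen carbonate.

α₁ = 1 / (1 + [H⁺]/K1 + K2/[H⁺]) = 1 / (1 + 10^-1.19 + 10^-2.70)
   = 1 / (1 + 0.064565 + 0.0019953) = 1/1.0666 = 0.9376

α₁ = 0.938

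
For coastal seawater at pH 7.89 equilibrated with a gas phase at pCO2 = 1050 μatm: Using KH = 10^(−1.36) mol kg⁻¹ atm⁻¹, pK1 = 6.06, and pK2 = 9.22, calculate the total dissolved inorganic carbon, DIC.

DIC = 3.29 mmol/kg

[CO2*] = KH · pCO2 = 10^(−1.36) × 1050×10^-6 = 4.583×10^-5 mol/kg
α₀ = 1/(1 + K1/[H⁺] + K1K2/[H⁺]²) = 1/(1 + 10^+1.83 + 10^+0.50) = 0.01393
DIC = [CO2*]/α₀ = 4.583×10^-5 / 0.01393 = 3.29 mmol/kg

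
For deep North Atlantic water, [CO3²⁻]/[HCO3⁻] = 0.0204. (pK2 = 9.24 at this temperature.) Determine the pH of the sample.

From K2 = [H⁺][CO3²⁻]/[HCO3⁻]:  pH = pK2 + log₁₀([CO3²⁻]/[HCO3⁻])
log₁₀(0.0204) = -1.690
pH = 9.24 + (-1.690) = 7.55

pH = 7.55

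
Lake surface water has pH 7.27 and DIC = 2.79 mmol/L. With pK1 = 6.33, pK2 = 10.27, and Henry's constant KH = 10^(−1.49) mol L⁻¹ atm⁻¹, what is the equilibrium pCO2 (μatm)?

pCO2 = 8870 μatm

α₀ = 1 / (1 + K1/[H⁺] + K1K2/[H⁺]²) = 1 / (1 + 10^+0.94 + 10^-2.06)
   = 1 / (1 + 8.7096 + 0.0087096) = 1/9.7183 = 0.1029
[CO2*] = α₀ × DIC = 0.1029 × 2.79 = 0.2871 mmol/L
pCO2 = [CO2*]/KH = 2.871×10^-4 / 3.236×10^-2 = 8870 μatm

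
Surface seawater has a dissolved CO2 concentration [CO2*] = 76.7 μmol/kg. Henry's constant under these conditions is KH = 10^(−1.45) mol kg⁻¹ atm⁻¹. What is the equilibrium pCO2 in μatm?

KH = 10^(−1.45) = 3.548×10^-2 mol kg⁻¹ atm⁻¹
pCO2 = [CO2*]/KH = 76.7×10^-6 / 3.548×10^-2 = 2.16×10^-3 atm = 2160 μatm

pCO2 = 2160 μatm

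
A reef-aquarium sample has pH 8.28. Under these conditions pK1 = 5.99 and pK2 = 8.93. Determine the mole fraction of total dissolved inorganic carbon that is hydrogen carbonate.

α₁ = 1 / (1 + [H⁺]/K1 + K2/[H⁺]) = 1 / (1 + 10^-2.29 + 10^-0.65)
   = 1 / (1 + 0.0051286 + 0.22387) = 1/1.2290 = 0.8137

α₁ = 0.814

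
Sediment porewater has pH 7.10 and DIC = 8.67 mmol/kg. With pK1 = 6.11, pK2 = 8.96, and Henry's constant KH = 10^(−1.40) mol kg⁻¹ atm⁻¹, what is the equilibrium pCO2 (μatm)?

α₀ = 1 / (1 + K1/[H⁺] + K1K2/[H⁺]²) = 1 / (1 + 10^+0.99 + 10^-0.87)
   = 1 / (1 + 9.7724 + 0.13490) = 1/10.907 = 0.09168
[CO2*] = α₀ × DIC = 0.09168 × 8.67 = 0.7949 mmol/kg
pCO2 = [CO2*]/KH = 7.949×10^-4 / 3.981×10^-2 = 2.00×10^4 μatm

pCO2 = 2.00×10^4 μatm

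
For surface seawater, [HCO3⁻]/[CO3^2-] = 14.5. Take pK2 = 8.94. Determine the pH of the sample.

pH = 7.78

From K2 = [H⁺][CO3^2-]/[HCO3⁻]:  pH = pK2 − log₁₀([HCO3⁻]/[CO3^2-])
log₁₀(14.5) = +1.161
pH = 8.94 − (+1.161) = 7.78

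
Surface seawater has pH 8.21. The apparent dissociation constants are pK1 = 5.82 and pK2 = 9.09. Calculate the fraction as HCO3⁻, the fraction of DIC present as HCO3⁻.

α₁ = 1 / (1 + [H⁺]/K1 + K2/[H⁺]) = 1 / (1 + 10^-2.39 + 10^-0.88)
   = 1 / (1 + 0.0040738 + 0.13183) = 1/1.1359 = 0.8804

α₁ = 0.880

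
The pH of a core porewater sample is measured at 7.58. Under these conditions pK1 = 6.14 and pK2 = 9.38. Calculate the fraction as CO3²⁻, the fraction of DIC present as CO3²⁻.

α₂ = 0.0151

α₂ = 1 / (1 + [H⁺]/K2 + [H⁺]²/(K1K2)) = 1 / (1 + 10^+1.80 + 10^+0.36)
   = 1 / (1 + 63.096 + 2.2909) = 1/66.387 = 0.01506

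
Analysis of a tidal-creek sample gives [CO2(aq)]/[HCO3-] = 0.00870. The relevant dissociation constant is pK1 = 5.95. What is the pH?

pH = 8.01

From K1 = [H⁺][HCO3-]/[CO2(aq)]:  pH = pK1 − log₁₀([CO2(aq)]/[HCO3-])
log₁₀(0.00870) = -2.060
pH = 5.95 − (-2.060) = 8.01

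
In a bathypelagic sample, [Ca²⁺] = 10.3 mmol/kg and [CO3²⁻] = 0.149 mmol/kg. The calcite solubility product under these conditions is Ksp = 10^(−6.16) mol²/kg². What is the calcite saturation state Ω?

Ksp = 10^(−6.16) = 6.918×10^-7
Ω = [Ca²⁺][CO3²⁻]/Ksp = (10.3×10^-3)(0.149×10^-3) / 6.918×10^-7 = 2.22

Ω = 2.22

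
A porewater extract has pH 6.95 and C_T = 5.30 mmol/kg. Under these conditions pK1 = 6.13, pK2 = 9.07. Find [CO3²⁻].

[CO3²⁻] = 0.0347 mmol/kg

α₂ = 1 / (1 + [H⁺]/K2 + [H⁺]²/(K1K2)) = 1 / (1 + 10^+2.12 + 10^+1.30)
   = 1 / (1 + 131.83 + 19.953) = 1/152.78 = 0.006545
[CO3²⁻] = α₂ × DIC = 0.006545 × 5.30 = 0.0347 mmol/kg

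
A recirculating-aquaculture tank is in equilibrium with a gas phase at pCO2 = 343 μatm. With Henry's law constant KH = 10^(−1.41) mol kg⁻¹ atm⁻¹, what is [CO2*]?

KH = 10^(−1.41) = 3.890×10^-2 mol kg⁻¹ atm⁻¹
[CO2*] = KH · pCO2 = 3.890×10^-2 × 343×10^-6 atm = 1.33×10^-5 mol/kg

[CO2*] = 13.3 μmol/kg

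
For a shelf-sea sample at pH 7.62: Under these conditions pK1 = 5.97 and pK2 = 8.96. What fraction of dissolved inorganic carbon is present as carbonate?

α₂ = 0.0428

α₂ = 1 / (1 + [H⁺]/K2 + [H⁺]²/(K1K2)) = 1 / (1 + 10^+1.34 + 10^-0.31)
   = 1 / (1 + 21.878 + 0.48978) = 1/23.367 = 0.04279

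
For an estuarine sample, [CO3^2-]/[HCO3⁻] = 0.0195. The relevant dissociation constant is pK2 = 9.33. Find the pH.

pH = 7.62

From K2 = [H⁺][CO3^2-]/[HCO3⁻]:  pH = pK2 + log₁₀([CO3^2-]/[HCO3⁻])
log₁₀(0.0195) = -1.710
pH = 9.33 + (-1.710) = 7.62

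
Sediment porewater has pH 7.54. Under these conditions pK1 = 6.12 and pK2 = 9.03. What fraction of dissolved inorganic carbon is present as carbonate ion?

α₂ = 0.0302

α₂ = 1 / (1 + [H⁺]/K2 + [H⁺]²/(K1K2)) = 1 / (1 + 10^+1.49 + 10^+0.07)
   = 1 / (1 + 30.903 + 1.1749) = 1/33.078 = 0.03023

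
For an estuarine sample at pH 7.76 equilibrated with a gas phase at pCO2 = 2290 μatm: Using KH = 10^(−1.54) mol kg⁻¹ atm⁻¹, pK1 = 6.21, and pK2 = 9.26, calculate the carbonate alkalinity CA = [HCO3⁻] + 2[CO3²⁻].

CA = 2.49 mmol/kg

[CO2*] = KH · pCO2 = 10^(−1.54) × 2290×10^-6 = 6.604×10^-5 mol/kg
α₀ = 1/(1 + K1/[H⁺] + K1K2/[H⁺]²) = 1/(1 + 10^+1.55 + 10^+0.05) = 0.02659
DIC = [CO2*]/α₀ = 6.604×10^-5 / 0.02659 = 2.483 mmol/kg
CA = (α₁ + 2α₂)·DIC = (0.9436 + 2×0.02984) × 2.483 = 2.49 mmol/kg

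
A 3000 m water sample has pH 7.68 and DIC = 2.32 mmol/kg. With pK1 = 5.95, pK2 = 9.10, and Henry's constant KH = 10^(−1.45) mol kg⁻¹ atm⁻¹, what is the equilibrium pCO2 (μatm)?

α₀ = 1 / (1 + K1/[H⁺] + K1K2/[H⁺]²) = 1 / (1 + 10^+1.73 + 10^+0.31)
   = 1 / (1 + 53.703 + 2.0417) = 1/56.745 = 0.01762
[CO2*] = α₀ × DIC = 0.01762 × 2.32 = 0.04088 mmol/kg
pCO2 = [CO2*]/KH = 4.088×10^-5 / 3.548×10^-2 = 1150 μatm

pCO2 = 1150 μatm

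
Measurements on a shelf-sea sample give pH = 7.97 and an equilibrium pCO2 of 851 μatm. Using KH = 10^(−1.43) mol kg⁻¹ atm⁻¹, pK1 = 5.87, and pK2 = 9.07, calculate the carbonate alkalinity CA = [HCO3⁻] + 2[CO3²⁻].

[CO2*] = KH · pCO2 = 10^(−1.43) × 851×10^-6 = 3.162×10^-5 mol/kg
α₀ = 1/(1 + K1/[H⁺] + K1K2/[H⁺]²) = 1/(1 + 10^+2.10 + 10^+1.00) = 0.007305
DIC = [CO2*]/α₀ = 3.162×10^-5 / 0.007305 = 4.328 mmol/kg
CA = (α₁ + 2α₂)·DIC = (0.9196 + 2×0.07305) × 4.328 = 4.61 mmol/kg

CA = 4.61 mmol/kg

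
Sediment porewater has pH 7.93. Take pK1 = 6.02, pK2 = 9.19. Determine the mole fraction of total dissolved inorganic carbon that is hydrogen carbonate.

α₁ = 0.937

α₁ = 1 / (1 + [H⁺]/K1 + K2/[H⁺]) = 1 / (1 + 10^-1.91 + 10^-1.26)
   = 1 / (1 + 0.012303 + 0.054954) = 1/1.0673 = 0.9370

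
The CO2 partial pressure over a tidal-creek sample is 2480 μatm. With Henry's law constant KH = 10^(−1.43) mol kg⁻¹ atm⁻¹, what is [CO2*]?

[CO2*] = 92.1 μmol/kg

KH = 10^(−1.43) = 3.715×10^-2 mol kg⁻¹ atm⁻¹
[CO2*] = KH · pCO2 = 3.715×10^-2 × 2480×10^-6 atm = 9.21×10^-5 mol/kg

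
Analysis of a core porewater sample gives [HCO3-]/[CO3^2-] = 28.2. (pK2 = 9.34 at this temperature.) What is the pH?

From K2 = [H⁺][CO3^2-]/[HCO3-]:  pH = pK2 − log₁₀([HCO3-]/[CO3^2-])
log₁₀(28.2) = +1.450
pH = 9.34 − (+1.450) = 7.89

pH = 7.89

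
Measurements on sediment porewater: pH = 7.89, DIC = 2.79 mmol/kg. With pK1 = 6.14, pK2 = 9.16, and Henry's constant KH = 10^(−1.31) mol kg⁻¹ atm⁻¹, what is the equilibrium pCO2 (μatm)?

α₀ = 1 / (1 + K1/[H⁺] + K1K2/[H⁺]²) = 1 / (1 + 10^+1.75 + 10^+0.48)
   = 1 / (1 + 56.234 + 3.0200) = 1/60.254 = 0.01660
[CO2*] = α₀ × DIC = 0.01660 × 2.79 = 0.04630 mmol/kg
pCO2 = [CO2*]/KH = 4.630×10^-5 / 4.898×10^-2 = 945 μatm

pCO2 = 945 μatm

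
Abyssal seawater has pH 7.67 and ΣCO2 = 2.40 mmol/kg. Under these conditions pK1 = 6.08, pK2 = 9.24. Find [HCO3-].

[HCO3⁻] = 2.28 mmol/kg

α₁ = 1 / (1 + [H⁺]/K1 + K2/[H⁺]) = 1 / (1 + 10^-1.59 + 10^-1.57)
   = 1 / (1 + 0.025704 + 0.026915) = 1/1.0526 = 0.9500
[HCO3⁻] = α₁ × DIC = 0.9500 × 2.40 = 2.28 mmol/kg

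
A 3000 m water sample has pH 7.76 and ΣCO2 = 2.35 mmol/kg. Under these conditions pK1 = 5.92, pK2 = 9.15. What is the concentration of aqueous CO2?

α₀ = 1 / (1 + K1/[H⁺] + K1K2/[H⁺]²) = 1 / (1 + 10^+1.84 + 10^+0.45)
   = 1 / (1 + 69.183 + 2.8184) = 1/73.001 = 0.01370
[CO2*] = α₀ × DIC = 0.01370 × 2.35 = 0.0322 mmol/kg

[CO2*] = 0.0322 mmol/kg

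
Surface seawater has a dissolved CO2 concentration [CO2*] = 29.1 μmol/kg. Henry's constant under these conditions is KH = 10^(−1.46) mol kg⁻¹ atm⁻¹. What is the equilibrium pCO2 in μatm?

KH = 10^(−1.46) = 3.467×10^-2 mol kg⁻¹ atm⁻¹
pCO2 = [CO2*]/KH = 29.1×10^-6 / 3.467×10^-2 = 8.39×10^-4 atm = 839 μatm

pCO2 = 839 μatm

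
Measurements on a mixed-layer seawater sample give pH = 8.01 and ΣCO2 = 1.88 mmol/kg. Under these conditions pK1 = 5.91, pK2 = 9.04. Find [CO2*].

α₀ = 1 / (1 + K1/[H⁺] + K1K2/[H⁺]²) = 1 / (1 + 10^+2.10 + 10^+1.07)
   = 1 / (1 + 125.89 + 11.749) = 1/138.64 = 0.007213
[CO2*] = α₀ × DIC = 0.007213 × 1.88 = 0.0136 mmol/kg = 13.6 μmol/kg

[CO2*] = 13.6 μmol/kg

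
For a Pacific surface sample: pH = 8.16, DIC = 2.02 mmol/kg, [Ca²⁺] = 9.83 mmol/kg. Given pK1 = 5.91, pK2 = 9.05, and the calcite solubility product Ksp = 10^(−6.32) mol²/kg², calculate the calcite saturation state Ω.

Ω = 4.71

α₂ = 1 / (1 + [H⁺]/K2 + [H⁺]²/(K1K2)) = 1 / (1 + 10^+0.89 + 10^-1.36)
   = 1 / (1 + 7.7625 + 0.043652) = 1/8.8061 = 0.1136
[CO3²⁻] = α₂ × DIC = 0.1136 × 2.02 = 0.2294 mmol/kg
Ksp = 10^(−6.32) = 4.786×10^-7
Ω = [Ca²⁺][CO3²⁻]/Ksp = (9.83×10^-3)(2.294×10^-4) / 4.786×10^-7 = 4.71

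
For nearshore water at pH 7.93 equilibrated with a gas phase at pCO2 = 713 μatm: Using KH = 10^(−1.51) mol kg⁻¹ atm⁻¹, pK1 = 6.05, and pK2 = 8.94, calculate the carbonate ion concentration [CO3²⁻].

[CO3²⁻] = 0.163 mmol/kg

[CO2*] = KH · pCO2 = 10^(−1.51) × 713×10^-6 = 2.203×10^-5 mol/kg
α₀ = 1/(1 + K1/[H⁺] + K1K2/[H⁺]²) = 1/(1 + 10^+1.88 + 10^+0.87) = 0.01187
DIC = [CO2*]/α₀ = 2.203×10^-5 / 0.01187 = 1.857 mmol/kg
[CO3²⁻] = α₂·DIC; α₂ = 0.08797, so [CO3²⁻] = 0.08797 × 1.857 = 0.163 mmol/kg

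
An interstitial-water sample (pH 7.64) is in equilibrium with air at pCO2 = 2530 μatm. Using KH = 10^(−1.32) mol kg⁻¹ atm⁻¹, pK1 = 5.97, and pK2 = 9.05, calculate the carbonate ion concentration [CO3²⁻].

[CO2*] = KH · pCO2 = 10^(−1.32) × 2530×10^-6 = 1.211×10^-4 mol/kg
α₀ = 1/(1 + K1/[H⁺] + K1K2/[H⁺]²) = 1/(1 + 10^+1.67 + 10^+0.26) = 0.02016
DIC = [CO2*]/α₀ = 1.211×10^-4 / 0.02016 = 6.005 mmol/kg
[CO3²⁻] = α₂·DIC; α₂ = 0.03669, so [CO3²⁻] = 0.03669 × 6.005 = 0.220 mmol/kg

[CO3²⁻] = 0.220 mmol/kg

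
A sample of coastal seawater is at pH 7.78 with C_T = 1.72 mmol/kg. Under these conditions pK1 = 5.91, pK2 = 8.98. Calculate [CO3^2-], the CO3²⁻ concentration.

α₂ = 1 / (1 + [H⁺]/K2 + [H⁺]²/(K1K2)) = 1 / (1 + 10^+1.20 + 10^-0.67)
   = 1 / (1 + 15.849 + 0.21380) = 1/17.063 = 0.05861
[CO3²⁻] = α₂ × DIC = 0.05861 × 1.72 = 0.101 mmol/kg

[CO3²⁻] = 0.101 mmol/kg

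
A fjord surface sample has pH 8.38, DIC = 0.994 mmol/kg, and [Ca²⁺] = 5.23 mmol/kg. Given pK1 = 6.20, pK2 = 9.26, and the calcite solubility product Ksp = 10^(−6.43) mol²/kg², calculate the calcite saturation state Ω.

α₂ = 1 / (1 + [H⁺]/K2 + [H⁺]²/(K1K2)) = 1 / (1 + 10^+0.88 + 10^-1.30)
   = 1 / (1 + 7.5858 + 0.050119) = 1/8.6359 = 0.1158
[CO3²⁻] = α₂ × DIC = 0.1158 × 0.994 = 0.1151 mmol/kg
Ksp = 10^(−6.43) = 3.715×10^-7
Ω = [Ca²⁺][CO3²⁻]/Ksp = (5.23×10^-3)(1.151×10^-4) / 3.715×10^-7 = 1.62

Ω = 1.62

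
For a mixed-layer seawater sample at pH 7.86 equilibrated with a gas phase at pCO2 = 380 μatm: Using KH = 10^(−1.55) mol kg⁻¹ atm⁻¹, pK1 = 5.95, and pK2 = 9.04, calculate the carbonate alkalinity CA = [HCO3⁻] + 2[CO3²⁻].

[CO2*] = KH · pCO2 = 10^(−1.55) × 380×10^-6 = 1.071×10^-5 mol/kg
α₀ = 1/(1 + K1/[H⁺] + K1K2/[H⁺]²) = 1/(1 + 10^+1.91 + 10^+0.73) = 0.01141
DIC = [CO2*]/α₀ = 1.071×10^-5 / 0.01141 = 0.9388 mmol/kg
CA = (α₁ + 2α₂)·DIC = (0.9273 + 2×0.06127) × 0.9388 = 0.986 mmol/kg

CA = 0.986 mmol/kg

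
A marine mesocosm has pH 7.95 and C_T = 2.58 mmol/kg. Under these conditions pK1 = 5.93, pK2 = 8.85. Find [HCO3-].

[HCO3⁻] = 2.27 mmol/kg

α₁ = 1 / (1 + [H⁺]/K1 + K2/[H⁺]) = 1 / (1 + 10^-2.02 + 10^-0.90)
   = 1 / (1 + 0.0095499 + 0.12589) = 1/1.1354 = 0.8807
[HCO3⁻] = α₁ × DIC = 0.8807 × 2.58 = 2.27 mmol/kg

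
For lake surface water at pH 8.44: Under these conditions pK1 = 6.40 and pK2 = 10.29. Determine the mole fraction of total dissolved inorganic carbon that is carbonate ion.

α₂ = 1 / (1 + [H⁺]/K2 + [H⁺]²/(K1K2)) = 1 / (1 + 10^+1.85 + 10^-0.19)
   = 1 / (1 + 70.795 + 0.64565) = 1/72.440 = 0.01380

α₂ = 0.0138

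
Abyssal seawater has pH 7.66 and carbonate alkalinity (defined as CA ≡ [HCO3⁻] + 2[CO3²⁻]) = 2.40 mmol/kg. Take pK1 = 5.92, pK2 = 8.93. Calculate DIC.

DIC = 2.32 mmol/kg

CA = [HCO3⁻] + 2[CO3²⁻] = (α₁ + 2α₂)·DIC
At pH 7.66: [H⁺]/K1 = 10^-1.74 = 0.018197, K2/[H⁺] = 10^-1.27 = 0.053703
α₁ = 1/(1 + 0.018197 + 0.053703) = 1/1.0719 = 0.9329; α₂ = α₁·K2/[H⁺] = 0.05010
α₁ + 2α₂ = 1.0331
DIC = CA / (α₁ + 2α₂) = 2.40 / 1.0331 = 2.32 mmol/kg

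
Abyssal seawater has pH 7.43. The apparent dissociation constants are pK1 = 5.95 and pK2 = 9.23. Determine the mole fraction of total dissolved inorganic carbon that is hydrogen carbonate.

α₁ = 1 / (1 + [H⁺]/K1 + K2/[H⁺]) = 1 / (1 + 10^-1.48 + 10^-1.80)
   = 1 / (1 + 0.033113 + 0.015849) = 1/1.0490 = 0.9533

α₁ = 0.953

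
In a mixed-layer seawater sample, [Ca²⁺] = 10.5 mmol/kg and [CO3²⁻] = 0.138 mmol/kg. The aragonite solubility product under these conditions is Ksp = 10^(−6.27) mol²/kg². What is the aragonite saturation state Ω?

Ksp = 10^(−6.27) = 5.370×10^-7
Ω = [Ca²⁺][CO3²⁻]/Ksp = (10.5×10^-3)(0.138×10^-3) / 5.370×10^-7 = 2.70

Ω = 2.70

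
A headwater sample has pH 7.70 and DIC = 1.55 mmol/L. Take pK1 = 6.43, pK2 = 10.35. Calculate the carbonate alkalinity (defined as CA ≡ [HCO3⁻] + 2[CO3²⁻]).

CA = [HCO3⁻] + 2[CO3²⁻] = (α₁ + 2α₂)·DIC
At pH 7.70: [H⁺]/K1 = 10^-1.27 = 0.053703, K2/[H⁺] = 10^-2.65 = 0.0022387
α₁ = 1/(1 + 0.053703 + 0.0022387) = 1/1.0559 = 0.9470; α₂ = α₁·K2/[H⁺] = 0.002120
α₁ + 2α₂ = 0.9513
CA = 0.9513 × 1.55 = 1.47 mmol/L

CA = 1.47 mmol/L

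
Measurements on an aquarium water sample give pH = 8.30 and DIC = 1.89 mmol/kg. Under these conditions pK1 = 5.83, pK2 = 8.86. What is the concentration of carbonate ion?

[CO3²⁻] = 0.407 mmol/kg

α₂ = 1 / (1 + [H⁺]/K2 + [H⁺]²/(K1K2)) = 1 / (1 + 10^+0.56 + 10^-1.91)
   = 1 / (1 + 3.6308 + 0.012303) = 1/4.6431 = 0.2154
[CO3²⁻] = α₂ × DIC = 0.2154 × 1.89 = 0.407 mmol/kg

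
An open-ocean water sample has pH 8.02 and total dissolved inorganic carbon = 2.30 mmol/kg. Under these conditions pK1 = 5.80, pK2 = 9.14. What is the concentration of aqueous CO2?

α₀ = 1 / (1 + K1/[H⁺] + K1K2/[H⁺]²) = 1 / (1 + 10^+2.22 + 10^+1.10)
   = 1 / (1 + 165.96 + 12.589) = 1/179.55 = 0.005570
[CO2*] = α₀ × DIC = 0.005570 × 2.30 = 0.0128 mmol/kg = 12.8 μmol/kg

[CO2*] = 12.8 μmol/kg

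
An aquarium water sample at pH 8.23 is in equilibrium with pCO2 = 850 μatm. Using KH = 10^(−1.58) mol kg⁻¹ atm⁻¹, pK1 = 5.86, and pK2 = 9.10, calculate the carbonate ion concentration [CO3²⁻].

[CO3²⁻] = 0.707 mmol/kg

[CO2*] = KH · pCO2 = 10^(−1.58) × 850×10^-6 = 2.236×10^-5 mol/kg
α₀ = 1/(1 + K1/[H⁺] + K1K2/[H⁺]²) = 1/(1 + 10^+2.37 + 10^+1.50) = 0.003745
DIC = [CO2*]/α₀ = 2.236×10^-5 / 0.003745 = 5.970 mmol/kg
[CO3²⁻] = α₂·DIC; α₂ = 0.1184, so [CO3²⁻] = 0.1184 × 5.970 = 0.707 mmol/kg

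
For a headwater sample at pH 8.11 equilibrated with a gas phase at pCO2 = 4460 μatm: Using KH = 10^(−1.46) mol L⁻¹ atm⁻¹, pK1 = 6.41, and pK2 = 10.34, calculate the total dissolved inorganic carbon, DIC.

DIC = 7.95 mmol/L

[CO2*] = KH · pCO2 = 10^(−1.46) × 4460×10^-6 = 1.546×10^-4 mol/L
α₀ = 1/(1 + K1/[H⁺] + K1K2/[H⁺]²) = 1/(1 + 10^+1.70 + 10^-0.53) = 0.01945
DIC = [CO2*]/α₀ = 1.546×10^-4 / 0.01945 = 7.95 mmol/L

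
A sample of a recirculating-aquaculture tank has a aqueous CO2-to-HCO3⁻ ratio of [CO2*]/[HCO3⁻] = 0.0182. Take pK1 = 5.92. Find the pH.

From K1 = [H⁺][HCO3⁻]/[CO2*]:  pH = pK1 − log₁₀([CO2*]/[HCO3⁻])
log₁₀(0.0182) = -1.740
pH = 5.92 − (-1.740) = 7.66

pH = 7.66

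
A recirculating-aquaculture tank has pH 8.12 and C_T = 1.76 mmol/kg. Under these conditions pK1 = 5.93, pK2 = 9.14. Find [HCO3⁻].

[HCO3⁻] = 1.60 mmol/kg

α₁ = 1 / (1 + [H⁺]/K1 + K2/[H⁺]) = 1 / (1 + 10^-2.19 + 10^-1.02)
   = 1 / (1 + 0.0064565 + 0.095499) = 1/1.1020 = 0.9075
[HCO3⁻] = α₁ × DIC = 0.9075 × 1.76 = 1.60 mmol/kg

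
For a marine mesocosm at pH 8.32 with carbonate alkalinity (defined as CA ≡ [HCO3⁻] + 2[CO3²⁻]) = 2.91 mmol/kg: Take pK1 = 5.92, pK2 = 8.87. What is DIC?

CA = [HCO3⁻] + 2[CO3²⁻] = (α₁ + 2α₂)·DIC
At pH 8.32: [H⁺]/K1 = 10^-2.40 = 0.0039811, K2/[H⁺] = 10^-0.55 = 0.28184
α₁ = 1/(1 + 0.0039811 + 0.28184) = 1/1.2858 = 0.7777; α₂ = α₁·K2/[H⁺] = 0.2192
α₁ + 2α₂ = 1.2161
DIC = CA / (α₁ + 2α₂) = 2.91 / 1.2161 = 2.39 mmol/kg

DIC = 2.39 mmol/kg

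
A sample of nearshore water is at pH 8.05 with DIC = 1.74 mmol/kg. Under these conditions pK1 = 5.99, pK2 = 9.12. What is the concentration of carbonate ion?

[CO3²⁻] = 0.135 mmol/kg

α₂ = 1 / (1 + [H⁺]/K2 + [H⁺]²/(K1K2)) = 1 / (1 + 10^+1.07 + 10^-0.99)
   = 1 / (1 + 11.749 + 0.10233) = 1/12.851 = 0.07781
[CO3²⁻] = α₂ × DIC = 0.07781 × 1.74 = 0.135 mmol/kg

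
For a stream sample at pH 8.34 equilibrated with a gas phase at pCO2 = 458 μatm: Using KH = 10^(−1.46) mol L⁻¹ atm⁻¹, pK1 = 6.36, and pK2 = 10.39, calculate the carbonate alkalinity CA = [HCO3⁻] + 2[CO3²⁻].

[CO2*] = KH · pCO2 = 10^(−1.46) × 458×10^-6 = 1.588×10^-5 mol/L
α₀ = 1/(1 + K1/[H⁺] + K1K2/[H⁺]²) = 1/(1 + 10^+1.98 + 10^-0.07) = 0.01027
DIC = [CO2*]/α₀ = 1.588×10^-5 / 0.01027 = 1.546 mmol/L
CA = (α₁ + 2α₂)·DIC = (0.9810 + 2×0.008743) × 1.546 = 1.54 mmol/L

CA = 1.54 mmol/L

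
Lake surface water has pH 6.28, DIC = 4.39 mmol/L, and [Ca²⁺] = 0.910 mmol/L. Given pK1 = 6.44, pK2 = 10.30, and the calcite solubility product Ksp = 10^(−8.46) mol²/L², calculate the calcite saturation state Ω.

α₂ = 1 / (1 + [H⁺]/K2 + [H⁺]²/(K1K2)) = 1 / (1 + 10^+4.02 + 10^+4.18)
   = 1 / (1 + 1.0471×10^4 + 1.5136×10^4) = 1/2.5608×10^4 = 3.905×10^-5
[CO3²⁻] = α₂ × DIC = 3.905×10^-5 × 4.39 = 0.0001714 mmol/L = 0.1714 μmol/L
Ksp = 10^(−8.46) = 3.467×10^-9
Ω = [Ca²⁺][CO3²⁻]/Ksp = (0.910×10^-3)(1.714×10^-7) / 3.467×10^-9 = 0.0450

Ω = 0.0450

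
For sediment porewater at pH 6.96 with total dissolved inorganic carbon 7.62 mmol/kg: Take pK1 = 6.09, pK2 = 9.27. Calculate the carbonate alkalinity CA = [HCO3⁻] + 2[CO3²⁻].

CA = [HCO3⁻] + 2[CO3²⁻] = (α₁ + 2α₂)·DIC
At pH 6.96: [H⁺]/K1 = 10^-0.87 = 0.13490, K2/[H⁺] = 10^-2.31 = 0.0048978
α₁ = 1/(1 + 0.13490 + 0.0048978) = 1/1.1398 = 0.8774; α₂ = α₁·K2/[H⁺] = 0.004297
α₁ + 2α₂ = 0.8859
CA = 0.8859 × 7.62 = 6.75 mmol/kg

CA = 6.75 mmol/kg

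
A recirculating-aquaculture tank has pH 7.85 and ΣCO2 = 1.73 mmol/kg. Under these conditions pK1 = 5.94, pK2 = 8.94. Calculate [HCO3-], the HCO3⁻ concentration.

[HCO3⁻] = 1.58 mmol/kg

α₁ = 1 / (1 + [H⁺]/K1 + K2/[H⁺]) = 1 / (1 + 10^-1.91 + 10^-1.09)
   = 1 / (1 + 0.012303 + 0.081283) = 1/1.0936 = 0.9144
[HCO3⁻] = α₁ × DIC = 0.9144 × 1.73 = 1.58 mmol/kg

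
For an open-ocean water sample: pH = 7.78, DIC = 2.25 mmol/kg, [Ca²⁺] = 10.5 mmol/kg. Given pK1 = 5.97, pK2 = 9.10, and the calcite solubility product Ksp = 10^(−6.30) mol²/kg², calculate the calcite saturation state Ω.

Ω = 2.12

α₂ = 1 / (1 + [H⁺]/K2 + [H⁺]²/(K1K2)) = 1 / (1 + 10^+1.32 + 10^-0.49)
   = 1 / (1 + 20.893 + 0.32359) = 1/22.217 = 0.04501
[CO3²⁻] = α₂ × DIC = 0.04501 × 2.25 = 0.1013 mmol/kg
Ksp = 10^(−6.30) = 5.012×10^-7
Ω = [Ca²⁺][CO3²⁻]/Ksp = (10.5×10^-3)(1.013×10^-4) / 5.012×10^-7 = 2.12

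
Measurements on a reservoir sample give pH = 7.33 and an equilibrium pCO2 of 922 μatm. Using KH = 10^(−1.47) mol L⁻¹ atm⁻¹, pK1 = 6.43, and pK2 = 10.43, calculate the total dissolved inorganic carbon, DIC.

DIC = 0.280 mmol/L

[CO2*] = KH · pCO2 = 10^(−1.47) × 922×10^-6 = 3.124×10^-5 mol/L
α₀ = 1/(1 + K1/[H⁺] + K1K2/[H⁺]²) = 1/(1 + 10^+0.90 + 10^-2.20) = 0.1117
DIC = [CO2*]/α₀ = 3.124×10^-5 / 0.1117 = 0.280 mmol/L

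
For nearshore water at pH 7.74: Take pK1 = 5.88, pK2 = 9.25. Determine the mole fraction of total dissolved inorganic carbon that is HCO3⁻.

α₁ = 1 / (1 + [H⁺]/K1 + K2/[H⁺]) = 1 / (1 + 10^-1.86 + 10^-1.51)
   = 1 / (1 + 0.013804 + 0.030903) = 1/1.0447 = 0.9572

α₁ = 0.957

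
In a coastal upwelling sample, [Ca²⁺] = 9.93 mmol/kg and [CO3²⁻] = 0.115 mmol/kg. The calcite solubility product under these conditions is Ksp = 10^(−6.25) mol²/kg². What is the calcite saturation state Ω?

Ksp = 10^(−6.25) = 5.623×10^-7
Ω = [Ca²⁺][CO3²⁻]/Ksp = (9.93×10^-3)(0.115×10^-3) / 5.623×10^-7 = 2.03

Ω = 2.03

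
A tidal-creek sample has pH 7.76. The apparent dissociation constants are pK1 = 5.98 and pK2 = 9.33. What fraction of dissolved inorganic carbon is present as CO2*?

α₀ = 0.0159

α₀ = 1 / (1 + K1/[H⁺] + K1K2/[H⁺]²) = 1 / (1 + 10^+1.78 + 10^+0.21)
   = 1 / (1 + 60.256 + 1.6218) = 1/62.878 = 0.01590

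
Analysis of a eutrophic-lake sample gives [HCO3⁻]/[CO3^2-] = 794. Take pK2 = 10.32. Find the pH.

pH = 7.42

From K2 = [H⁺][CO3^2-]/[HCO3⁻]:  pH = pK2 − log₁₀([HCO3⁻]/[CO3^2-])
log₁₀(794) = +2.900
pH = 10.32 − (+2.900) = 7.42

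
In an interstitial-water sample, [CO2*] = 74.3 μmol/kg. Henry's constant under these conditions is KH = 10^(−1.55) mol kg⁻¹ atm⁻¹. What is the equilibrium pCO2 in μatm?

KH = 10^(−1.55) = 2.818×10^-2 mol kg⁻¹ atm⁻¹
pCO2 = [CO2*]/KH = 74.3×10^-6 / 2.818×10^-2 = 2.64×10^-3 atm = 2640 μatm

pCO2 = 2640 μatm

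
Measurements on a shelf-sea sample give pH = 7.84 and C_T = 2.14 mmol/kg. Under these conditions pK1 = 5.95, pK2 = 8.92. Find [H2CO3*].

α₀ = 1 / (1 + K1/[H⁺] + K1K2/[H⁺]²) = 1 / (1 + 10^+1.89 + 10^+0.81)
   = 1 / (1 + 77.625 + 6.4565) = 1/85.081 = 0.01175
[CO2*] = α₀ × DIC = 0.01175 × 2.14 = 0.0252 mmol/kg

[CO2*] = 0.0252 mmol/kg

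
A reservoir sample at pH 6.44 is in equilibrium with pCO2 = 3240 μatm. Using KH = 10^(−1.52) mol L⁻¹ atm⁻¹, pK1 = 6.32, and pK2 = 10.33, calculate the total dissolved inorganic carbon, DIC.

[CO2*] = KH · pCO2 = 10^(−1.52) × 3240×10^-6 = 9.785×10^-5 mol/L
α₀ = 1/(1 + K1/[H⁺] + K1K2/[H⁺]²) = 1/(1 + 10^+0.12 + 10^-3.77) = 0.4313
DIC = [CO2*]/α₀ = 9.785×10^-5 / 0.4313 = 0.227 mmol/L

DIC = 0.227 mmol/L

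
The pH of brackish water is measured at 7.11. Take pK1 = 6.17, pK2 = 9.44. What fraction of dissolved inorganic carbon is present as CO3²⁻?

α₂ = 0.00418

α₂ = 1 / (1 + [H⁺]/K2 + [H⁺]²/(K1K2)) = 1 / (1 + 10^+2.33 + 10^+1.39)
   = 1 / (1 + 213.80 + 24.547) = 1/239.34 = 0.004178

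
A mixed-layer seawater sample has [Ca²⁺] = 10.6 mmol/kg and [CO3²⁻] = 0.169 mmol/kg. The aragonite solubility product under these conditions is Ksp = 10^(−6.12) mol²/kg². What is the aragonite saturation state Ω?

Ω = 2.36

Ksp = 10^(−6.12) = 7.586×10^-7
Ω = [Ca²⁺][CO3²⁻]/Ksp = (10.6×10^-3)(0.169×10^-3) / 7.586×10^-7 = 2.36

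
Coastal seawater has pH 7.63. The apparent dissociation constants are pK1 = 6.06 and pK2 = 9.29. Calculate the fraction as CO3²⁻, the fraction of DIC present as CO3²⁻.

α₂ = 1 / (1 + [H⁺]/K2 + [H⁺]²/(K1K2)) = 1 / (1 + 10^+1.66 + 10^+0.09)
   = 1 / (1 + 45.709 + 1.2303) = 1/47.939 = 0.02086

α₂ = 0.0209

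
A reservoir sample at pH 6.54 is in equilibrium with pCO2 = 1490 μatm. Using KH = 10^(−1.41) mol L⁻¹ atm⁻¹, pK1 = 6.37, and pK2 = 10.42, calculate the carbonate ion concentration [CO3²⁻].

[CO2*] = KH · pCO2 = 10^(−1.41) × 1490×10^-6 = 5.797×10^-5 mol/L
α₀ = 1/(1 + K1/[H⁺] + K1K2/[H⁺]²) = 1/(1 + 10^+0.17 + 10^-3.71) = 0.4033
DIC = [CO2*]/α₀ = 5.797×10^-5 / 0.4033 = 0.1437 mmol/L
[CO3²⁻] = α₂·DIC; α₂ = 7.864×10^-5, so [CO3²⁻] = 7.864×10^-5 × 0.1437 = 1.13×10^-5 mmol/L = 0.0113 μmol/L

[CO3²⁻] = 0.0113 μmol/L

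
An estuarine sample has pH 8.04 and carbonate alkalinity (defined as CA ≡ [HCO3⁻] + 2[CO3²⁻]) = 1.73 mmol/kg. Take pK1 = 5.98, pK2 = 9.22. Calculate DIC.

CA = [HCO3⁻] + 2[CO3²⁻] = (α₁ + 2α₂)·DIC
At pH 8.04: [H⁺]/K1 = 10^-2.06 = 0.0087096, K2/[H⁺] = 10^-1.18 = 0.066069
α₁ = 1/(1 + 0.0087096 + 0.066069) = 1/1.0748 = 0.9304; α₂ = α₁·K2/[H⁺] = 0.06147
α₁ + 2α₂ = 1.0534
DIC = CA / (α₁ + 2α₂) = 1.73 / 1.0534 = 1.64 mmol/kg

DIC = 1.64 mmol/kg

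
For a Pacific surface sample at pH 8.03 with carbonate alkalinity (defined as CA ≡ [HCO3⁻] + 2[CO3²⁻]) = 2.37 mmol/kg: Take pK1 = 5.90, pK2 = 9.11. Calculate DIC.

DIC = 2.22 mmol/kg

CA = [HCO3⁻] + 2[CO3²⁻] = (α₁ + 2α₂)·DIC
At pH 8.03: [H⁺]/K1 = 10^-2.13 = 0.0074131, K2/[H⁺] = 10^-1.08 = 0.083176
α₁ = 1/(1 + 0.0074131 + 0.083176) = 1/1.0906 = 0.9169; α₂ = α₁·K2/[H⁺] = 0.07627
α₁ + 2α₂ = 1.0695
DIC = CA / (α₁ + 2α₂) = 2.37 / 1.0695 = 2.22 mmol/kg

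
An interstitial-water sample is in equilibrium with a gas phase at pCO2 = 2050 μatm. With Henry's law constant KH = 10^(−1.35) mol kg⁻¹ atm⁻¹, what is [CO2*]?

[CO2*] = 91.6 μmol/kg

KH = 10^(−1.35) = 4.467×10^-2 mol kg⁻¹ atm⁻¹
[CO2*] = KH · pCO2 = 4.467×10^-2 × 2050×10^-6 atm = 9.16×10^-5 mol/kg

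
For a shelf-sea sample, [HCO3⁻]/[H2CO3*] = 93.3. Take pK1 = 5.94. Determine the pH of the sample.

pH = 7.91

From K1 = [H⁺][HCO3⁻]/[H2CO3*]:  pH = pK1 + log₁₀([HCO3⁻]/[H2CO3*])
log₁₀(93.3) = +1.970
pH = 5.94 + (+1.970) = 7.91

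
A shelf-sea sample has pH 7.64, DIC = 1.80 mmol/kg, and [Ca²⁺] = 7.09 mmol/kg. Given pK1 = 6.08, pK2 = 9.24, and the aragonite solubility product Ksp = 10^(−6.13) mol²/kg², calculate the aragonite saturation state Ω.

α₂ = 1 / (1 + [H⁺]/K2 + [H⁺]²/(K1K2)) = 1 / (1 + 10^+1.60 + 10^+0.04)
   = 1 / (1 + 39.811 + 1.0965) = 1/41.907 = 0.02386
[CO3²⁻] = α₂ × DIC = 0.02386 × 1.80 = 0.04295 mmol/kg
Ksp = 10^(−6.13) = 7.413×10^-7
Ω = [Ca²⁺][CO3²⁻]/Ksp = (7.09×10^-3)(4.295×10^-5) / 7.413×10^-7 = 0.411

Ω = 0.411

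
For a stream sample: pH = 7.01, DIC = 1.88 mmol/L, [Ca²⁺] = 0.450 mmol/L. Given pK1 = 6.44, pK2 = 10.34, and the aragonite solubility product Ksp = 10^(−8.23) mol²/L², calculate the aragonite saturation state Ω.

α₂ = 1 / (1 + [H⁺]/K2 + [H⁺]²/(K1K2)) = 1 / (1 + 10^+3.33 + 10^+2.76)
   = 1 / (1 + 2138.0 + 575.44) = 1/2714.4 = 0.0003684
[CO3²⁻] = α₂ × DIC = 0.0003684 × 1.88 = 0.0006926 mmol/L = 0.6926 μmol/L
Ksp = 10^(−8.23) = 5.888×10^-9
Ω = [Ca²⁺][CO3²⁻]/Ksp = (0.450×10^-3)(6.926×10^-7) / 5.888×10^-9 = 0.0529

Ω = 0.0529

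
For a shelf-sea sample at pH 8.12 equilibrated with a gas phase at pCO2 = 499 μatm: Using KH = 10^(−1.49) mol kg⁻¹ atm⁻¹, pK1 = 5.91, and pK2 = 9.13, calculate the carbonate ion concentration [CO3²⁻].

[CO2*] = KH · pCO2 = 10^(−1.49) × 499×10^-6 = 1.615×10^-5 mol/kg
α₀ = 1/(1 + K1/[H⁺] + K1K2/[H⁺]²) = 1/(1 + 10^+2.21 + 10^+1.20) = 0.005586
DIC = [CO2*]/α₀ = 1.615×10^-5 / 0.005586 = 2.891 mmol/kg
[CO3²⁻] = α₂·DIC; α₂ = 0.08853, so [CO3²⁻] = 0.08853 × 2.891 = 0.256 mmol/kg

[CO3²⁻] = 0.256 mmol/kg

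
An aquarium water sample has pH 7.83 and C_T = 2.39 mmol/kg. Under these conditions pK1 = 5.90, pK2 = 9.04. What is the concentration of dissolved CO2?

α₀ = 1 / (1 + K1/[H⁺] + K1K2/[H⁺]²) = 1 / (1 + 10^+1.93 + 10^+0.72)
   = 1 / (1 + 85.114 + 5.2481) = 1/91.362 = 0.01095
[CO2*] = α₀ × DIC = 0.01095 × 2.39 = 0.0262 mmol/kg

[CO2*] = 0.0262 mmol/kg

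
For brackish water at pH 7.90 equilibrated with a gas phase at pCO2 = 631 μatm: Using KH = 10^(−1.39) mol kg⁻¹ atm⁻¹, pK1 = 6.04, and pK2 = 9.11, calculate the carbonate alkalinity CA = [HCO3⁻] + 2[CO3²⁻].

CA = 2.09 mmol/kg

[CO2*] = KH · pCO2 = 10^(−1.39) × 631×10^-6 = 2.571×10^-5 mol/kg
α₀ = 1/(1 + K1/[H⁺] + K1K2/[H⁺]²) = 1/(1 + 10^+1.86 + 10^+0.65) = 0.01284
DIC = [CO2*]/α₀ = 2.571×10^-5 / 0.01284 = 2.003 mmol/kg
CA = (α₁ + 2α₂)·DIC = (0.9298 + 2×0.05733) × 2.003 = 2.09 mmol/kg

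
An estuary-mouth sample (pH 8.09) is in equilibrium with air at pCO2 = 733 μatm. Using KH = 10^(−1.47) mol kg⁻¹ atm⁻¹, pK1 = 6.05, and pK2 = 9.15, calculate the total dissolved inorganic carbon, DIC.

DIC = 2.99 mmol/kg

[CO2*] = KH · pCO2 = 10^(−1.47) × 733×10^-6 = 2.484×10^-5 mol/kg
α₀ = 1/(1 + K1/[H⁺] + K1K2/[H⁺]²) = 1/(1 + 10^+2.04 + 10^+0.98) = 0.008320
DIC = [CO2*]/α₀ = 2.484×10^-5 / 0.008320 = 2.99 mmol/kg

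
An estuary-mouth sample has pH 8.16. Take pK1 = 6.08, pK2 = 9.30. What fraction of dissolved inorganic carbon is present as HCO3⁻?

α₁ = 0.925

α₁ = 1 / (1 + [H⁺]/K1 + K2/[H⁺]) = 1 / (1 + 10^-2.08 + 10^-1.14)
   = 1 / (1 + 0.0083176 + 0.072444) = 1/1.0808 = 0.9253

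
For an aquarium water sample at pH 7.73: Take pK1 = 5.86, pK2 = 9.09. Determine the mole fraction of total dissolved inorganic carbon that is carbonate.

α₂ = 0.0413

α₂ = 1 / (1 + [H⁺]/K2 + [H⁺]²/(K1K2)) = 1 / (1 + 10^+1.36 + 10^-0.51)
   = 1 / (1 + 22.909 + 0.30903) = 1/24.218 = 0.04129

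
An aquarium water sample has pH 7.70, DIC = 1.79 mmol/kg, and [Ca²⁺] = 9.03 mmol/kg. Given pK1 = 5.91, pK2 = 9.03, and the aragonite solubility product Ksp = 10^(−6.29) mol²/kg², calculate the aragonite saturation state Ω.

α₂ = 1 / (1 + [H⁺]/K2 + [H⁺]²/(K1K2)) = 1 / (1 + 10^+1.33 + 10^-0.46)
   = 1 / (1 + 21.380 + 0.34674) = 1/22.726 = 0.04400
[CO3²⁻] = α₂ × DIC = 0.04400 × 1.79 = 0.07876 mmol/kg
Ksp = 10^(−6.29) = 5.129×10^-7
Ω = [Ca²⁺][CO3²⁻]/Ksp = (9.03×10^-3)(7.876×10^-5) / 5.129×10^-7 = 1.39

Ω = 1.39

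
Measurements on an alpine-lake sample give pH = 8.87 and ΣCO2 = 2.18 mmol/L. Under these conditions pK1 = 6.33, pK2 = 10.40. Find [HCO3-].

[HCO3⁻] = 2.11 mmol/L

α₁ = 1 / (1 + [H⁺]/K1 + K2/[H⁺]) = 1 / (1 + 10^-2.54 + 10^-1.53)
   = 1 / (1 + 0.0028840 + 0.029512) = 1/1.0324 = 0.9686
[HCO3⁻] = α₁ × DIC = 0.9686 × 2.18 = 2.11 mmol/L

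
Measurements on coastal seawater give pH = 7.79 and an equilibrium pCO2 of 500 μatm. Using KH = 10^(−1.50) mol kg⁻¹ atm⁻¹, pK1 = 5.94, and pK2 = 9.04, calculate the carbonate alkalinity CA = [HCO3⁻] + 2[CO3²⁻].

[CO2*] = KH · pCO2 = 10^(−1.50) × 500×10^-6 = 1.581×10^-5 mol/kg
α₀ = 1/(1 + K1/[H⁺] + K1K2/[H⁺]²) = 1/(1 + 10^+1.85 + 10^+0.60) = 0.01320
DIC = [CO2*]/α₀ = 1.581×10^-5 / 0.01320 = 1.198 mmol/kg
CA = (α₁ + 2α₂)·DIC = (0.9343 + 2×0.05254) × 1.198 = 1.25 mmol/kg

CA = 1.25 mmol/kg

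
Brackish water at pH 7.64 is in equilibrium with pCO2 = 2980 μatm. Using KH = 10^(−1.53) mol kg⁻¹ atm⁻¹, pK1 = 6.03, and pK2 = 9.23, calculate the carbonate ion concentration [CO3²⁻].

[CO3²⁻] = 0.0921 mmol/kg

[CO2*] = KH · pCO2 = 10^(−1.53) × 2980×10^-6 = 8.795×10^-5 mol/kg
α₀ = 1/(1 + K1/[H⁺] + K1K2/[H⁺]²) = 1/(1 + 10^+1.61 + 10^+0.02) = 0.02337
DIC = [CO2*]/α₀ = 8.795×10^-5 / 0.02337 = 3.763 mmol/kg
[CO3²⁻] = α₂·DIC; α₂ = 0.02447, so [CO3²⁻] = 0.02447 × 3.763 = 0.0921 mmol/kg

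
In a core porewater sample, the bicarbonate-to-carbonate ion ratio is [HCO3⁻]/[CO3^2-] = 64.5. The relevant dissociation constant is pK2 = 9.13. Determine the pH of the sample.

From K2 = [H⁺][CO3^2-]/[HCO3⁻]:  pH = pK2 − log₁₀([HCO3⁻]/[CO3^2-])
log₁₀(64.5) = +1.810
pH = 9.13 − (+1.810) = 7.32

pH = 7.32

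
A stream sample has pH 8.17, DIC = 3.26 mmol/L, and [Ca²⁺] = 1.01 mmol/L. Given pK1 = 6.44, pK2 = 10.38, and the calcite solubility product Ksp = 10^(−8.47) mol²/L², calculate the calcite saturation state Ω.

α₂ = 1 / (1 + [H⁺]/K2 + [H⁺]²/(K1K2)) = 1 / (1 + 10^+2.21 + 10^+0.48)
   = 1 / (1 + 162.18 + 3.0200) = 1/166.20 = 0.006017
[CO3²⁻] = α₂ × DIC = 0.006017 × 3.26 = 0.01961 mmol/L = 19.61 μmol/L
Ksp = 10^(−8.47) = 3.388×10^-9
Ω = [Ca²⁺][CO3²⁻]/Ksp = (1.01×10^-3)(1.961×10^-5) / 3.388×10^-9 = 5.85

Ω = 5.85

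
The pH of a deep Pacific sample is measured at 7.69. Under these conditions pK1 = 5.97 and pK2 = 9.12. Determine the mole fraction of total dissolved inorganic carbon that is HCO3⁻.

α₁ = 1 / (1 + [H⁺]/K1 + K2/[H⁺]) = 1 / (1 + 10^-1.72 + 10^-1.43)
   = 1 / (1 + 0.019055 + 0.037154) = 1/1.0562 = 0.9468

α₁ = 0.947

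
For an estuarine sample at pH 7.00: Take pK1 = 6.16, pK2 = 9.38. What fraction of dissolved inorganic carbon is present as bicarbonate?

α₁ = 0.871

α₁ = 1 / (1 + [H⁺]/K1 + K2/[H⁺]) = 1 / (1 + 10^-0.84 + 10^-2.38)
   = 1 / (1 + 0.14454 + 0.0041687) = 1/1.1487 = 0.8705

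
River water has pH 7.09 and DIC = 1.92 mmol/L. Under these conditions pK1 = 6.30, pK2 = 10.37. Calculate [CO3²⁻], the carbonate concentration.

[CO3²⁻] = 0.867 μmol/L

α₂ = 1 / (1 + [H⁺]/K2 + [H⁺]²/(K1K2)) = 1 / (1 + 10^+3.28 + 10^+2.49)
   = 1 / (1 + 1905.5 + 309.03) = 1/2215.5 = 0.0004514
[CO3²⁻] = α₂ × DIC = 0.0004514 × 1.92 = 0.000867 mmol/L = 0.867 μmol/L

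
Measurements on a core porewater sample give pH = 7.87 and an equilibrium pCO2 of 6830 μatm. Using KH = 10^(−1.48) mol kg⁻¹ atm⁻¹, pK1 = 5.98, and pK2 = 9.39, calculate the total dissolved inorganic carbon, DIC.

[CO2*] = KH · pCO2 = 10^(−1.48) × 6830×10^-6 = 2.262×10^-4 mol/kg
α₀ = 1/(1 + K1/[H⁺] + K1K2/[H⁺]²) = 1/(1 + 10^+1.89 + 10^+0.37) = 0.01235
DIC = [CO2*]/α₀ = 2.262×10^-4 / 0.01235 = 18.3 mmol/kg

DIC = 18.3 mmol/kg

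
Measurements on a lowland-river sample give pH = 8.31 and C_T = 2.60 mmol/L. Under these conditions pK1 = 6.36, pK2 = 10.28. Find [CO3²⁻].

α₂ = 1 / (1 + [H⁺]/K2 + [H⁺]²/(K1K2)) = 1 / (1 + 10^+1.97 + 10^+0.02)
   = 1 / (1 + 93.325 + 1.0471) = 1/95.373 = 0.01049
[CO3²⁻] = α₂ × DIC = 0.01049 × 2.60 = 0.0273 mmol/L

[CO3²⁻] = 0.0273 mmol/L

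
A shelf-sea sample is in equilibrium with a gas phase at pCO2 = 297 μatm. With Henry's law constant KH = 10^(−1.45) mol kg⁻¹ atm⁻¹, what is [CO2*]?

KH = 10^(−1.45) = 3.548×10^-2 mol kg⁻¹ atm⁻¹
[CO2*] = KH · pCO2 = 3.548×10^-2 × 297×10^-6 atm = 1.05×10^-5 mol/kg

[CO2*] = 10.5 μmol/kg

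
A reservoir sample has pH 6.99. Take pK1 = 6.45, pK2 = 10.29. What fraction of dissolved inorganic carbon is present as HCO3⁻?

α₁ = 1 / (1 + [H⁺]/K1 + K2/[H⁺]) = 1 / (1 + 10^-0.54 + 10^-3.30)
   = 1 / (1 + 0.28840 + 0.00050119) = 1/1.2889 = 0.7759

α₁ = 0.776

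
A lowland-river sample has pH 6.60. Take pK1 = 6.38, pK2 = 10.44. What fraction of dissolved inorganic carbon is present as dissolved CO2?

α₀ = 1 / (1 + K1/[H⁺] + K1K2/[H⁺]²) = 1 / (1 + 10^+0.22 + 10^-3.62)
   = 1 / (1 + 1.6596 + 0.00023988) = 1/2.6598 = 0.3760

α₀ = 0.376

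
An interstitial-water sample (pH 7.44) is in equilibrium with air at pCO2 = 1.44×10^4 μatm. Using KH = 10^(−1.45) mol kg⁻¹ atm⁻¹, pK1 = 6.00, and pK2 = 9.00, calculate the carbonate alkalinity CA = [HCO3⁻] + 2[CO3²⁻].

CA = 14.8 mmol/kg

[CO2*] = KH · pCO2 = 10^(−1.45) × 1.44×10^4×10^-6 = 5.109×10^-4 mol/kg
α₀ = 1/(1 + K1/[H⁺] + K1K2/[H⁺]²) = 1/(1 + 10^+1.44 + 10^-0.12) = 0.03413
DIC = [CO2*]/α₀ = 5.109×10^-4 / 0.03413 = 14.97 mmol/kg
CA = (α₁ + 2α₂)·DIC = (0.9400 + 2×0.02589) × 14.97 = 14.8 mmol/kg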